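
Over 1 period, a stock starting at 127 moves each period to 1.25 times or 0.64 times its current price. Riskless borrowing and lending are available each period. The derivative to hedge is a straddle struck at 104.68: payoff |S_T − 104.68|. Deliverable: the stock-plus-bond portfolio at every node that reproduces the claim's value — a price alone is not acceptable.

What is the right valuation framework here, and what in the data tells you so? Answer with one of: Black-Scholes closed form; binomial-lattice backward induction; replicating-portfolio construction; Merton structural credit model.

Key observation: the task asks for the hedge itself — share and bond holdings at every node of the 1-period tree on spot 127 with factors 1.25/0.64 — which is exactly what the replicating-portfolio construction produces.

framework: replicating-portfolio construction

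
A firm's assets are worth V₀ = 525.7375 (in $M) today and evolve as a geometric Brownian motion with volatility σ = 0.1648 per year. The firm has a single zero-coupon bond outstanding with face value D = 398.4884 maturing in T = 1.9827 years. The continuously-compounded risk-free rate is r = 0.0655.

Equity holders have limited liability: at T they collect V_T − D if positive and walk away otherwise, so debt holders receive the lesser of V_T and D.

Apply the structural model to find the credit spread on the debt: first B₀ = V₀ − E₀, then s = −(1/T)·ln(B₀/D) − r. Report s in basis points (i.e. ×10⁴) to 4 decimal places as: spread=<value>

Apply the equity-as-call identities (strike 398.4884, horizon 1.9827 years):
d₁ = [ln(V₀/D) + (r + σ²/2)T] / (σ√T)
   = [ln(525.7375/398.4884) + (0.0655 + 0.5·0.1648²)·1.9827] / (0.1648·√1.9827)
   = [0.277124 + 0.156791] / 0.232052 = 1.869901
d₂ = d₁ − σ√T = 1.869901 − 0.232052 = 1.637849
N(d₁) = 0.969251,  N(d₂) = 0.949273,  e^(−rT) = 0.878212
E₀ = V₀·N(d₁) − D·e^(−rT)·N(d₂)
   = 525.7375·0.969251 − 398.4884·0.878212·0.949273 = 177.366433
B₀ = V₀ − E₀ = 525.7375 − 177.366433 = 348.371067
spread = −(1/T)·ln(B₀/D) − r = −(1/1.9827)·ln(348.371067/398.4884) − 0.0655 = 0.00229149
in basis points: 0.00229149 × 10⁴ = 22.9149 bp

spread=22.9149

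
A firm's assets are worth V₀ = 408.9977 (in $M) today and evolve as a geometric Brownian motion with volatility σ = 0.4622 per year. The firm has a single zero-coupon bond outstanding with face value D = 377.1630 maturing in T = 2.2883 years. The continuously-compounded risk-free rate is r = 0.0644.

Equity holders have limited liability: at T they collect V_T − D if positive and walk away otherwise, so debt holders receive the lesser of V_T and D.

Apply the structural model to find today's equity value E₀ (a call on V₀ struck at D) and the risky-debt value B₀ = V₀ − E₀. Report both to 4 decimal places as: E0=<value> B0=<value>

Equity is a call on the firm's assets struck at D = 377.1630:
d₁ = [ln(V₀/D) + (r + σ²/2)T] / (σ√T)
   = [ln(408.9977/377.1630) + (0.0644 + 0.5·0.4622²)·2.2883] / (0.4622·√2.2883)
   = [0.081032 + 0.391790] / 0.699176 = 0.676256
d₂ = d₁ − σ√T = 0.676256 − 0.699176 = -0.022920
N(d₁) = 0.750561,  N(d₂) = 0.490857,  e^(−rT) = 0.862978
E₀ = V₀·N(d₁) − D·e^(−rT)·N(d₂)
   = 408.9977·0.750561 − 377.1630·0.862978·0.490857 = 147.211943
B₀ = V₀ − E₀ = 408.9977 − 147.211943 = 261.785757

E0=147.2119 B0=261.7858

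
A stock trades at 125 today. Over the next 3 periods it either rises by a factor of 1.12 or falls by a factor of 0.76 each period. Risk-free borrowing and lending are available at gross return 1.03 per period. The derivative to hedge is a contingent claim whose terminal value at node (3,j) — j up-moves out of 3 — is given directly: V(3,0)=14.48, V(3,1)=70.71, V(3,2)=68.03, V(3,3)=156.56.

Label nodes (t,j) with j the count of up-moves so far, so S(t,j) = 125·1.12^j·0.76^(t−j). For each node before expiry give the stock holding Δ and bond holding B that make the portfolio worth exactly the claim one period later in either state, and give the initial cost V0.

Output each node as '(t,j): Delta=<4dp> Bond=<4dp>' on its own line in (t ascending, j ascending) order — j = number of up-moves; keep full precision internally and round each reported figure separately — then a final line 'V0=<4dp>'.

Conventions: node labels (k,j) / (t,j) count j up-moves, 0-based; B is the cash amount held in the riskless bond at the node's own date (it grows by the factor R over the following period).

(0,0): Delta=1.0957 Bond=-40.9424
(1,0): Delta=0.3420 Bond=29.4268
(1,1): Delta=1.2661 Bond=-66.0364
(2,0): Delta=2.1634 Bond=-101.1920
(2,1): Delta=-0.0700 Bond=74.1435
(2,2): Delta=1.5683 Bond=-115.4045
V0=96.0155

No-arbitrage ⇒ martingale measure with p* = (R−d)/(u−d) = 0.7500.
At maturity the claim pays: V(3,0)=14.4800, V(3,1)=70.7100, V(3,2)=68.0300, V(3,3)=156.5600
(2,0): S=72.2000. Δ = (V_up−V_dn)/(S_up−S_dn) = (70.7100−14.4800)/(80.8640−54.8720) = 2.1634. V = [p*·70.7100 + (1−p*)·14.4800]/1.03 = 55.0024. B = V − Δ·S = -101.1920.
(2,1): S=106.4000. Δ = (V_up−V_dn)/(S_up−S_dn) = (68.0300−70.7100)/(119.1680−80.8640) = -0.0700. V = [p*·68.0300 + (1−p*)·70.7100]/1.03 = 66.6990. B = V − Δ·S = 74.1435.
(2,2): S=156.8000. Δ = (V_up−V_dn)/(S_up−S_dn) = (156.5600−68.0300)/(175.6160−119.1680) = 1.5683. V = [p*·156.5600 + (1−p*)·68.0300]/1.03 = 130.5121. B = V − Δ·S = -115.4045.
(1,0): S=95.0000. Δ = (V_up−V_dn)/(S_up−S_dn) = (66.6990−55.0024)/(106.4000−72.2000) = 0.3420. V = [p*·66.6990 + (1−p*)·55.0024]/1.03 = 61.9174. B = V − Δ·S = 29.4268.
(1,1): S=140.0000. Δ = (V_up−V_dn)/(S_up−S_dn) = (130.5121−66.6990)/(156.8000−106.4000) = 1.2661. V = [p*·130.5121 + (1−p*)·66.6990]/1.03 = 111.2222. B = V − Δ·S = -66.0364.
(0,0): S=125.0000. Δ = (V_up−V_dn)/(S_up−S_dn) = (111.2222−61.9174)/(140.0000−95.0000) = 1.0957. V = [p*·111.2222 + (1−p*)·61.9174]/1.03 = 96.0155. B = V − Δ·S = -40.9424.
Check: Δ(0,0)·S0 + B(0,0) = 96.0155 = V0.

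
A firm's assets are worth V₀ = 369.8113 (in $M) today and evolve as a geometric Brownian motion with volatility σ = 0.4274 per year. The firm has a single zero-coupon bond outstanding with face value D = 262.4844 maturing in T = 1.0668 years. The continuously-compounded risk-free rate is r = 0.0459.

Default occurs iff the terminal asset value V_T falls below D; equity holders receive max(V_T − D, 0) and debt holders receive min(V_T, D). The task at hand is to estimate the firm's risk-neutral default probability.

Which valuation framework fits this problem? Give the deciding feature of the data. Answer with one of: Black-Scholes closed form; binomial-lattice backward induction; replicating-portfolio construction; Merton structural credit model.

framework: Merton structural credit model

Key observation: with the firm-asset dynamics (V₀ = 369.8113) and a single zero-coupon liability of face 262.4844 given, debt value, spread, and default probability all derive from the option view of the balance sheet.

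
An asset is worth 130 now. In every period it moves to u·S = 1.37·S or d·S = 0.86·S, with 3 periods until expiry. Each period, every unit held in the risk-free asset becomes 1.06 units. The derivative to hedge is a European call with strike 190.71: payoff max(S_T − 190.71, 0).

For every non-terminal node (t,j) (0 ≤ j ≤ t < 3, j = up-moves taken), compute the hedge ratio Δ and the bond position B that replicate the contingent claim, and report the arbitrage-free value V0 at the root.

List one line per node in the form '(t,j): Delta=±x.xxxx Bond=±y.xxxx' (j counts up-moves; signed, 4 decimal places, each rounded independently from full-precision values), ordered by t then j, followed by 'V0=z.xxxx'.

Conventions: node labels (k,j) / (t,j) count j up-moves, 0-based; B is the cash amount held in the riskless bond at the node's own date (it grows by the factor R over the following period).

(0,0): Delta=0.3793 Bond=-37.5356
(1,0): Delta=0.1241 Bond=-11.2573
(1,1): Delta=0.6276 Bond=-84.0100
(2,0): Delta=0.0000 Bond=0.0000
(2,1): Delta=0.2449 Bond=-30.4284
(2,2): Delta=1.0000 Bond=-179.9151
V0=11.7734

Under the risk-neutral measure, an up-move has probability p* = (R−d)/(u−d) = 0.3922 and values discount at R = 1.06.
Expiry values: V(3,0)=0.0000, V(3,1)=0.0000, V(3,2)=19.1274, V(3,3)=143.5659
  t=2,j=0: stock 96.1480 → up 131.7228 (V=0.0000), down 82.6873 (V=0.0000). Price 0.0000; hedge Δ=0.0000, bond B=0.0000.
  t=2,j=1: stock 153.1660 → up 209.8374 (V=19.1274), down 131.7228 (V=0.0000). Price 7.0764; hedge Δ=0.2449, bond B=-30.4284.
  t=2,j=2: stock 243.9970 → up 334.2759 (V=143.5659), down 209.8374 (V=19.1274). Price 64.0819; hedge Δ=1.0000, bond B=-179.9151.
  t=1,j=0: stock 111.8000 → up 153.1660 (V=7.0764), down 96.1480 (V=0.0000). Price 2.6180; hedge Δ=0.1241, bond B=-11.2573.
  t=1,j=1: stock 178.1000 → up 243.9970 (V=64.0819), down 153.1660 (V=7.0764). Price 27.7655; hedge Δ=0.6276, bond B=-84.0100.
  t=0,j=0: stock 130.0000 → up 178.1000 (V=27.7655), down 111.8000 (V=2.6180). Price 11.7734; hedge Δ=0.3793, bond B=-37.5356.
As a check, the time-0 holding Δ(0,0)·S0 + B(0,0) comes to 11.7734 — exactly V0.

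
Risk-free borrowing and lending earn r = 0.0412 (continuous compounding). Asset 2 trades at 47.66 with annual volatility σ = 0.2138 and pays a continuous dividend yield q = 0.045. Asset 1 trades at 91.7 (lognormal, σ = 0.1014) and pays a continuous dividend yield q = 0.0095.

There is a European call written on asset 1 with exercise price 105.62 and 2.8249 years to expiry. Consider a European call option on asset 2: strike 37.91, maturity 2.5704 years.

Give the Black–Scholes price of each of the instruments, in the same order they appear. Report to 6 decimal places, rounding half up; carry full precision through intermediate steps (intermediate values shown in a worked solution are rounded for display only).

[asset 1 call K=105.62]
σ√T = 0.1014·√2.8249 = 0.170427
d₁ = (ln(S/K) + (r−q+σ²/2)T) / (σ√T) = (ln(91.7/105.62) + (0.0412−0.0095+0.1014²/2)·2.8249) / 0.170427 = (-0.141325 + 0.104072) / 0.170427 = -0.218587
d₂ = d₁ − σ√T = -0.218587 − 0.170427 = -0.389015
e^{−rT} = 0.890132
e^{−qT} = 0.973520
N(d₁) = 0.413486,  N(d₂) = 0.348633
price = S·e^{−qT}·N(d₁) − K·e^{−rT}·N(d₂) = 36.912624 − 32.776940 = 4.135683
[asset 2 call K=37.91]
σ√T = 0.2138·√2.5704 = 0.342774
d₁ = (ln(S/K) + (r−q+σ²/2)T) / (σ√T) = (ln(47.66/37.91) + (0.0412−0.045+0.2138²/2)·2.5704) / 0.342774 = (0.228878 + 0.048980) / 0.342774 = 0.810613
d₂ = d₁ − σ√T = 0.810613 − 0.342774 = 0.467839
e^{−rT} = 0.899514
e^{−qT} = 0.890771
N(d₁) = 0.791206,  N(d₂) = 0.680050
price = S·e^{−qT}·N(d₁) − K·e^{−rT}·N(d₂) = 33.589969 − 23.190100 = 10.399869

price(asset 1 call K=105.62) = 4.135683
price(asset 2 call K=37.91) = 10.399869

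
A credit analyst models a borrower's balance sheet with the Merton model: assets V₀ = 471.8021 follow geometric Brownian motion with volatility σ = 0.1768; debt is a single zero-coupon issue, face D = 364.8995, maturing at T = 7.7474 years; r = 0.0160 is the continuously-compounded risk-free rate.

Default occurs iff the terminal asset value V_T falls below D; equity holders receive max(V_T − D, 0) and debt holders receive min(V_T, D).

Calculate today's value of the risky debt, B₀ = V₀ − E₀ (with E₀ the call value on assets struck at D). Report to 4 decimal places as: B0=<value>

Equity is a call on the firm's assets struck at D = 364.8995:
d₁ = [ln(V₀/D) + (r + σ²/2)T] / (σ√T)
   = [ln(471.8021/364.8995) + (0.0160 + 0.5·0.1768²)·7.7474] / (0.1768·√7.7474)
   = [0.256938 + 0.245043] / 0.492108 = 1.020063
d₂ = d₁ − σ√T = 1.020063 − 0.492108 = 0.527955
N(d₁) = 0.846151,  N(d₂) = 0.701235,  e^(−rT) = 0.883417
E₀ = V₀·N(d₁) − D·e^(−rT)·N(d₂)
   = 471.8021·0.846151 − 364.8995·0.883417·0.701235 = 173.166848
B₀ = V₀ − E₀ = 471.8021 − 173.166848 = 298.635252

B0=298.6353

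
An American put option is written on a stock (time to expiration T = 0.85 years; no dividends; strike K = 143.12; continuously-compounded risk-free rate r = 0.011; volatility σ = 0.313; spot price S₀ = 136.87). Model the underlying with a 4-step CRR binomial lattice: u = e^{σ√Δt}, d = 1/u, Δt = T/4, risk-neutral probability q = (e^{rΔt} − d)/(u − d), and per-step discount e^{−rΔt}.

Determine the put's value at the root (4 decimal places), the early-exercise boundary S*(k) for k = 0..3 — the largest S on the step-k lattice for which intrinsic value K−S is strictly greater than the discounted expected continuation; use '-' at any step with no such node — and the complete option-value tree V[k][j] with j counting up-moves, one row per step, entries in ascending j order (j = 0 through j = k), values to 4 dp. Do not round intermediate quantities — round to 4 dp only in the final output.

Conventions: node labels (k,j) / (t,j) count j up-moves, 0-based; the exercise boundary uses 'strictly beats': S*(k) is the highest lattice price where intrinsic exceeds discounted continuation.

Δt=0.21250, u=1.15521, d=0.86564, q=0.47207, disc=e^(-rΔt)=0.99767
k=4 terminal: V=max(K-S,0) → 66.2675 40.5588 6.2500 0.0000 0.0000
k=3: j=0 S=88.7811 intr=54.3389 cont=54.0047 V=54.3389[EX]; j=1 S=118.4802 intr=24.6398 cont=24.3057 V=24.6398[EX]; j=2 S=158.1142 intr=0.0000 cont=3.2918 V=3.2918[hold]; j=3 S=211.0066 intr=0.0000 cont=0.0000 V=0.0000[hold]  S*(3)=118.4802
k=2: j=0 S=102.5612 intr=40.5588 cont=40.2246 V=40.5588[EX]; j=1 S=136.8700 intr=6.2500 cont=14.5280 V=14.5280[hold]; j=2 S=182.6558 intr=0.0000 cont=1.7338 V=1.7338[hold]  S*(2)=102.5612
k=1: j=0 S=118.4802 intr=24.6398 cont=28.2044 V=28.2044[hold]; j=1 S=158.1142 intr=0.0000 cont=8.4684 V=8.4684[hold]  S*(1)=-
k=0: j=0 S=136.8700 intr=6.2500 cont=18.8435 V=18.8435[hold]  S*(0)=-

price = 18.8435
boundary = - - 102.5612 118.4802
tree:
18.8435
28.2044 8.4684
40.5588 14.5280 1.7338
54.3389 24.6398 3.2918 0.0000
66.2675 40.5588 6.2500 0.0000 0.0000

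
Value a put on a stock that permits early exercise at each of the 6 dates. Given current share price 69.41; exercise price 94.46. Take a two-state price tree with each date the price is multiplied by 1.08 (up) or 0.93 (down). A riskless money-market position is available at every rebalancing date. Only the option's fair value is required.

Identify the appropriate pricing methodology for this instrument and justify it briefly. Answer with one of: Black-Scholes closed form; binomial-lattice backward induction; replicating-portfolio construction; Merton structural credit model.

framework: binomial-lattice backward induction

Key observation: with exercise allowed before expiry on a discrete up/down model (6 steps from spot 69.41), the strike-94.46 put's value must be rolled back through the tree testing early exercise at each node.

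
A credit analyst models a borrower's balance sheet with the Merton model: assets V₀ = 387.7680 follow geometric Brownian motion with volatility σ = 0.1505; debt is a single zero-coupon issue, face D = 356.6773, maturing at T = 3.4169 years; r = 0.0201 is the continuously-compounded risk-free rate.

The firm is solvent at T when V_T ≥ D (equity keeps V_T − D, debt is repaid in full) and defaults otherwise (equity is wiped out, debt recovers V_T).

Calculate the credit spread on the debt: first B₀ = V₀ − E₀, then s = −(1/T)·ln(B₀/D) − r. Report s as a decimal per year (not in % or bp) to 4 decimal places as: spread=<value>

spread=0.0165

Apply the equity-as-call identities (strike 356.6773, horizon 3.4169 years):
d₁ = [ln(V₀/D) + (r + σ²/2)T] / (σ√T)
   = [ln(387.7680/356.6773) + (0.0201 + 0.5·0.1505²)·3.4169] / (0.1505·√3.4169)
   = [0.083576 + 0.107377] / 0.278197 = 0.686392
d₂ = d₁ − σ√T = 0.686392 − 0.278197 = 0.408195
N(d₁) = 0.753767,  N(d₂) = 0.658435,  e^(−rT) = 0.933626
E₀ = V₀·N(d₁) − D·e^(−rT)·N(d₂)
   = 387.7680·0.753767 − 356.6773·0.933626·0.658435 = 73.025946
B₀ = V₀ − E₀ = 387.7680 − 73.025946 = 314.742054
spread = −(1/T)·ln(B₀/D) − r = −(1/3.4169)·ln(314.742054/356.6773) − 0.0201 = 0.01650570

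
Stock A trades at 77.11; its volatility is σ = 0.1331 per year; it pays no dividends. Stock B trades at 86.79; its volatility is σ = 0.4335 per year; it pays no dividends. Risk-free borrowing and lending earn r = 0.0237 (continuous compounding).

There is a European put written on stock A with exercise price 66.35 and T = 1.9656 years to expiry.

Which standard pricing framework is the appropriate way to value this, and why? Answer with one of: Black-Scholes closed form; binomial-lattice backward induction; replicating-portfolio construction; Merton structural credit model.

Key observation: with stock A following a GBM at constant σ and r, the European put struck at 66.35 prices in closed form — nothing here needs a stepwise model or a balance sheet.

framework: Black-Scholes closed form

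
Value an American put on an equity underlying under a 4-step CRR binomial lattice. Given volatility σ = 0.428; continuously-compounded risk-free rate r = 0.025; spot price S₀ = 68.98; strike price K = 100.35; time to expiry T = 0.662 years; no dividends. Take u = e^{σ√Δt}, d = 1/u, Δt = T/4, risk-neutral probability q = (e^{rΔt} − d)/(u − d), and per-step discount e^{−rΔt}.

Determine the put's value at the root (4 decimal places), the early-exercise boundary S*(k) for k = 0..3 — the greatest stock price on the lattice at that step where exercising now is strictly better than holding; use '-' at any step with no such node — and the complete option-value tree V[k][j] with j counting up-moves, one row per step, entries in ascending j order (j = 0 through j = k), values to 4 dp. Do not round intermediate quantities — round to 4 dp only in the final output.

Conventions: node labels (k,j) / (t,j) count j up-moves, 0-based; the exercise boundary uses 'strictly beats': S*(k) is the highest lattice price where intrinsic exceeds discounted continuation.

price = 32.4330
boundary = - 57.9569 68.9800 82.0997
tree:
32.4330
42.3931 21.4171
51.6548 31.3700 10.3121
59.4364 42.3931 18.2503 1.3951
65.9744 51.6548 31.3700 2.6353 0.0000

Δt=0.16550  u=1.19020  d=0.84020  q=0.46843  discount=0.99587
step 4 (expiry): payoffs max(K−S,0) = 65.9744 51.6548 31.3700 2.6353 0.0000
step 3: (k=3,j=0): S=40.9136, K−S=59.4364, hold=59.0220 ⇒ V=59.4364 exercise | (k=3,j=1): S=57.9569, K−S=42.3931, hold=41.9788 ⇒ V=42.3931 exercise | (k=3,j=2): S=82.0997, K−S=18.2503, hold=17.8360 ⇒ V=18.2503 exercise | (k=3,j=3): S=116.2996, K−S=0.0000, hold=1.3951 ⇒ V=1.3951 continue  boundary S*=82.0997
step 2: (k=2,j=0): S=48.6952, K−S=51.6548, hold=51.2404 ⇒ V=51.6548 exercise | (k=2,j=1): S=68.9800, K−S=31.3700, hold=30.9557 ⇒ V=31.3700 exercise | (k=2,j=2): S=97.7147, K−S=2.6353, hold=10.3121 ⇒ V=10.3121 continue  boundary S*=68.9800
step 1: (k=1,j=0): S=57.9569, K−S=42.3931, hold=41.9788 ⇒ V=42.3931 exercise | (k=1,j=1): S=82.0997, K−S=18.2503, hold=21.4171 ⇒ V=21.4171 continue  boundary S*=57.9569
step 0: (k=0,j=0): S=68.9800, K−S=31.3700, hold=32.4330 ⇒ V=32.4330 continue  boundary S*=-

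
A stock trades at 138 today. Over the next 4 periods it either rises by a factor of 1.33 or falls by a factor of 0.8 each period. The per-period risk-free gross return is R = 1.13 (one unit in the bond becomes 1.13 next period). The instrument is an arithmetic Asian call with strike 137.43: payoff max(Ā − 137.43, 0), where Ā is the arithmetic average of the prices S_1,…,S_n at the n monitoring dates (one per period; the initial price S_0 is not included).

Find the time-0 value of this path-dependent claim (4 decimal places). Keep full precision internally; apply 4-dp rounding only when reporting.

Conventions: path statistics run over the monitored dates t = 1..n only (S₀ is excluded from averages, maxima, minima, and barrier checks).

price = 35.3092

Risk-neutral up-probability p* = (R−d)/(u−d) = (1.13−0.8)/(1.33−0.8) = 0.6226; the claim prices as the p*-weighted sum of path payoffs discounted by R^4.
Enumerate all 2^4 = 16 price paths (U = up ×1.33, D = down ×0.8); each path with k up-moves has probability p*^k·(1−p*)^(4−k).
DDDD: Ā=81.4752, payoff=0.0000, prob=0.020278
UDDD: Ā=135.4525, payoff=0.0000, prob=0.033458
DUDD: Ā=117.1675, payoff=0.0000, prob=0.033458
UUDD: Ā=194.7910, payoff=57.3610, prob=0.055206
DDUD: Ā=102.5395, payoff=0.0000, prob=0.033458
UDUD: Ā=170.4720, payoff=33.0420, prob=0.055206
DUUD: Ā=152.1870, payoff=14.7570, prob=0.055206
UUUD: Ā=253.0108, payoff=115.5808, prob=0.091090
DDDU: Ā=90.8371, payoff=0.0000, prob=0.033458
UDDU: Ā=151.0167, payoff=13.5867, prob=0.055206
DUDU: Ā=132.7317, payoff=0.0000, prob=0.055206
UUDU: Ā=220.6665, payoff=83.2365, prob=0.091090
DDUU: Ā=118.1037, payoff=0.0000, prob=0.055206
UDUU: Ā=196.3474, payoff=58.9174, prob=0.091090
DUUU: Ā=178.0624, payoff=40.6324, prob=0.091090
UUUU: Ā=296.0288, payoff=158.5988, prob=0.150298
Price = Σ prob·payoff / R^4 = 57.570639 / 1.630474 = 35.3092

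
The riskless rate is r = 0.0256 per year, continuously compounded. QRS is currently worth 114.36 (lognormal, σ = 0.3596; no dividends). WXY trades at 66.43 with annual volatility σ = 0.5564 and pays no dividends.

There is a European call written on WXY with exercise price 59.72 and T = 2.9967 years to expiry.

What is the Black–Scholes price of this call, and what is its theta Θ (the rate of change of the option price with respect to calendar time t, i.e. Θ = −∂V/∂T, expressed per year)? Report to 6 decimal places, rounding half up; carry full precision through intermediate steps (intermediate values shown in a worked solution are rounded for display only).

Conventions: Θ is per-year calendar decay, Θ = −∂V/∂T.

price = 28.450390
Θ = -3.944348

σ√T = 0.5564·√2.9967 = 0.963183
d₁ = (ln(S/K) + (r+σ²/2)T) / (σ√T) = (ln(66.43/59.72) + (0.0256+0.5564²/2)·2.9967) / 0.963183 = (0.106482 + 0.540576) / 0.963183 = 0.671791
d₂ = d₁ − σ√T = 0.671791 − 0.963183 = -0.291392
e^{−rT} = 0.926153
N(d₁) = 0.749142,  N(d₂) = 0.385376
Call price V = S·N(d₁) − K·e^{−rT}·N(d₂) = 49.765486 − 21.315095 = 28.450390
φ(d₁) = (1/√(2π))·e^{−d₁²/2} = 0.318354
Θ = −S·φ(d₁)·σ/(2√T) − r·K·e^{−rT}·N(d₂) = −3.398682 − 0.545666 = -3.944348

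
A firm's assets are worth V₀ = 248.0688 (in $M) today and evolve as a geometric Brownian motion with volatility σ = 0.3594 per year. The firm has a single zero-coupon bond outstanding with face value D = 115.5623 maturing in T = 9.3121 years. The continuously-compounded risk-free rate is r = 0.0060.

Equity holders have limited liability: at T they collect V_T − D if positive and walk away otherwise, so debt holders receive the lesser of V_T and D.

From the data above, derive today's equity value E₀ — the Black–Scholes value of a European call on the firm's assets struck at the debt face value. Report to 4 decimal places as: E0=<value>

E0=160.6136

Apply the equity-as-call identities (strike 115.5623, horizon 9.3121 years):
d₁ = [ln(V₀/D) + (r + σ²/2)T] / (σ√T)
   = [ln(248.0688/115.5623) + (0.0060 + 0.5·0.3594²)·9.3121] / (0.3594·√9.3121)
   = [0.763896 + 0.657287] / 1.096735 = 1.295831
d₂ = d₁ − σ√T = 1.295831 − 1.096735 = 0.199095
N(d₁) = 0.902483,  N(d₂) = 0.578906,  e^(−rT) = 0.945660
E₀ = V₀·N(d₁) − D·e^(−rT)·N(d₂)
   = 248.0688·0.902483 − 115.5623·0.945660·0.578906 = 160.613559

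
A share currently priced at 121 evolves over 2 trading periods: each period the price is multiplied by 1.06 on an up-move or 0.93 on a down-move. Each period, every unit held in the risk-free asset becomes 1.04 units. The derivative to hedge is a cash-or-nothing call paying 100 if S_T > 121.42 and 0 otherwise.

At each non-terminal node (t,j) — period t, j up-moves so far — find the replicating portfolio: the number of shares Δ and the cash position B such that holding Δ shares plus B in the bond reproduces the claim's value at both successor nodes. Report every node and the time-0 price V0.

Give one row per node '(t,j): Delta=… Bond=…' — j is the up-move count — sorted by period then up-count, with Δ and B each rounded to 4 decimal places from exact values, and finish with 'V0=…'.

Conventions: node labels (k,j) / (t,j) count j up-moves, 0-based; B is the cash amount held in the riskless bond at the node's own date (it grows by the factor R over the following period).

Since d<R<u, set p* = (R−d)/(u−d) = 0.8462; price each node as the discounted p*-expectation of its children.
Payoffs at expiry: V(2,0)=0.0000, V(2,1)=0.0000, V(2,2)=100.0000
  t=1,j=0: stock 112.5300 → up 119.2818 (V=0.0000), down 104.6529 (V=0.0000). Price 0.0000; hedge Δ=0.0000, bond B=0.0000.
  t=1,j=1: stock 128.2600 → up 135.9556 (V=100.0000), down 119.2818 (V=0.0000). Price 81.3609; hedge Δ=5.9974, bond B=-687.8698.
  t=0,j=0: stock 121.0000 → up 128.2600 (V=81.3609), down 112.5300 (V=0.0000). Price 66.1960; hedge Δ=5.1723, bond B=-559.6574.
Sanity check at the root: Δ(0,0)·S0 + B(0,0) reproduces V0 = 66.1960.

(0,0): Delta=5.1723 Bond=-559.6574
(1,0): Delta=0.0000 Bond=0.0000
(1,1): Delta=5.9974 Bond=-687.8698
V0=66.1960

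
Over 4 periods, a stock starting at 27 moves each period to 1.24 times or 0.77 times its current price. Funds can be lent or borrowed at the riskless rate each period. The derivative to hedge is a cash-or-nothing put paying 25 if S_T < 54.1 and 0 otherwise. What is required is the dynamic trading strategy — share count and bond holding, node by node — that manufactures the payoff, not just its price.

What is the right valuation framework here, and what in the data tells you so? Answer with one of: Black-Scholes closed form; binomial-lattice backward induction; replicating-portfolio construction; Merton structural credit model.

framework: replicating-portfolio construction

Key observation: a price alone would not answer the question — the per-node share/bond construction on the spot-27, 1.24/0.77 tree is required, and only the replicating-portfolio method yields it.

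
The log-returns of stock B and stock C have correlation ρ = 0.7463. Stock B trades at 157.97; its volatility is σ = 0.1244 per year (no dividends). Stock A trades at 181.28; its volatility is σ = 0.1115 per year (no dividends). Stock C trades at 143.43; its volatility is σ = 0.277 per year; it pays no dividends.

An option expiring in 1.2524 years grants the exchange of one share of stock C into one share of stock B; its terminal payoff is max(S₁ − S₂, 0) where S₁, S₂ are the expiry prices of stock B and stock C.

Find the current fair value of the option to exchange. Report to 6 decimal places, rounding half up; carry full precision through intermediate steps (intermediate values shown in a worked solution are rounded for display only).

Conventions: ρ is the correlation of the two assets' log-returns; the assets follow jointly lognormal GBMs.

exchange price = 22.039322

σ_eff = √(σ₁² + σ₂² − 2ρσ₁σ₂) = √(0.1244² + 0.277² − 2·0.7463·0.1244·0.277) = 0.201919
d₁ = (ln(S₁/S₂) + (q₂ − q₁ + σ_eff²/2)T) / (σ_eff√T) = (ln(157.97/143.43) + (0.0 − 0.0 + 0.020386)·1.2524) / 0.225969 = 0.540292
d₂ = d₁ − σ_eff√T = 0.540292 − 0.225969 = 0.314323
N(d₁) = 0.705502,  N(d₂) = 0.623362
V = S₁·e^{−q₁T}·N(d₁) − S₂·e^{−q₂T}·N(d₂) = 111.448157 − 89.408834 = 22.039322
Key observation: the rate r is irrelevant here: denominating values in stock C turns the exchange into a ratio option on S₁/S₂, and discounting at r drops out.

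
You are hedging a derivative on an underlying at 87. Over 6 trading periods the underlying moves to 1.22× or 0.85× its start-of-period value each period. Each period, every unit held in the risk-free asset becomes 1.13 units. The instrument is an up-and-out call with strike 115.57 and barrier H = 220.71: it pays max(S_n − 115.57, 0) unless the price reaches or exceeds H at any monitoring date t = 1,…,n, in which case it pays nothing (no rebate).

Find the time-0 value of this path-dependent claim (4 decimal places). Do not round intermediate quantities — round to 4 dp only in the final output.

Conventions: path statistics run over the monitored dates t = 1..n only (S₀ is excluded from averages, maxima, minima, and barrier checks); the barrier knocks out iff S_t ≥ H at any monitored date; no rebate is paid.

price = 15.5322

With p* = (R−d)/(u−d) = 0.7568, sum probability × payoff across the paths and divide by R^6.
Enumerate all 2^6 = 64 price paths (U = up ×1.22, D = down ×0.85); each path with k up-moves has probability p*^k·(1−p*)^(6−k).
DDDDDD: M=73.9500, payoff=0.0000, prob=0.000207
UDDDDD: M=106.1400, payoff=0.0000, prob=0.000644
DUDDDD: M=90.2190, payoff=0.0000, prob=0.000644
UUDDDD: M=129.4908, payoff=0.0000, prob=0.002005
DDUDDD: M=76.6861, payoff=0.0000, prob=0.000644
UDUDDD: M=110.0672, payoff=0.0000, prob=0.002005
DUUDDD: M=110.0672, payoff=0.0000, prob=0.002005
UUUDDD: M=157.9788, payoff=0.0000, prob=0.006237
DDDUDD: M=73.9500, payoff=0.0000, prob=0.000644
UDDUDD: M=106.1400, payoff=0.0000, prob=0.002005
DUDUDD: M=93.5571, payoff=0.0000, prob=0.002005
UUDUDD: M=134.2820, payoff=0.0000, prob=0.006237
DDUUDD: M=93.5571, payoff=0.0000, prob=0.002005
UDUUDD: M=134.2820, payoff=0.0000, prob=0.006237
DUUUDD: M=134.2820, payoff=0.0000, prob=0.006237
UUUUDD: M=192.7341, payoff=23.6804, prob=0.019405
DDDDUD: M=73.9500, payoff=0.0000, prob=0.000644
UDDDUD: M=106.1400, payoff=0.0000, prob=0.002005
DUDDUD: M=90.2190, payoff=0.0000, prob=0.002005
UUDDUD: M=129.4908, payoff=0.0000, prob=0.006237
DDUDUD: M=79.5235, payoff=0.0000, prob=0.002005
UDUDUD: M=114.1397, payoff=0.0000, prob=0.006237
DUUDUD: M=114.1397, payoff=0.0000, prob=0.006237
UUUDUD: M=163.8240, payoff=23.6804, prob=0.019405
DDDUUD: M=79.5235, payoff=0.0000, prob=0.002005
UDDUUD: M=114.1397, payoff=0.0000, prob=0.006237
DUDUUD: M=114.1397, payoff=0.0000, prob=0.006237
UUDUUD: M=163.8240, payoff=23.6804, prob=0.019405
DDUUUD: M=114.1397, payoff=0.0000, prob=0.006237
UDUUUD: M=163.8240, payoff=23.6804, prob=0.019405
DUUUUD: M=163.8240, payoff=23.6804, prob=0.019405
UUUUUD: M=235.1356, payoff=0.0000, prob=0.060370
DDDDDU: M=73.9500, payoff=0.0000, prob=0.000644
UDDDDU: M=106.1400, payoff=0.0000, prob=0.002005
DUDDDU: M=90.2190, payoff=0.0000, prob=0.002005
UUDDDU: M=129.4908, payoff=0.0000, prob=0.006237
DDUDDU: M=76.6861, payoff=0.0000, prob=0.002005
UDUDDU: M=110.0672, payoff=0.0000, prob=0.006237
DUUDDU: M=110.0672, payoff=0.0000, prob=0.006237
UUUDDU: M=157.9788, payoff=23.6804, prob=0.019405
DDDUDU: M=73.9500, payoff=0.0000, prob=0.002005
UDDUDU: M=106.1400, payoff=0.0000, prob=0.006237
DUDUDU: M=97.0187, payoff=0.0000, prob=0.006237
UUDUDU: M=139.2504, payoff=23.6804, prob=0.019405
DDUUDU: M=97.0187, payoff=0.0000, prob=0.006237
UDUUDU: M=139.2504, payoff=23.6804, prob=0.019405
DUUUDU: M=139.2504, payoff=23.6804, prob=0.019405
UUUUDU: M=199.8653, payoff=84.2953, prob=0.060370
DDDDUU: M=73.9500, payoff=0.0000, prob=0.002005
UDDDUU: M=106.1400, payoff=0.0000, prob=0.006237
DUDDUU: M=97.0187, payoff=0.0000, prob=0.006237
UUDDUU: M=139.2504, payoff=23.6804, prob=0.019405
DDUDUU: M=97.0187, payoff=0.0000, prob=0.006237
UDUDUU: M=139.2504, payoff=23.6804, prob=0.019405
DUUDUU: M=139.2504, payoff=23.6804, prob=0.019405
UUUDUU: M=199.8653, payoff=84.2953, prob=0.060370
DDDUUU: M=97.0187, payoff=0.0000, prob=0.006237
UDDUUU: M=139.2504, payoff=23.6804, prob=0.019405
DUDUUU: M=139.2504, payoff=23.6804, prob=0.019405
UUDUUU: M=199.8653, payoff=84.2953, prob=0.060370
DDUUUU: M=139.2504, payoff=23.6804, prob=0.019405
UDUUUU: M=199.8653, payoff=84.2953, prob=0.060370
DUUUUU: M=199.8653, payoff=84.2953, prob=0.060370
UUUUUU: M=286.8654, payoff=0.0000, prob=0.187818
Price = Σ prob·payoff / R^6 = 32.337255 / 2.081952 = 15.5322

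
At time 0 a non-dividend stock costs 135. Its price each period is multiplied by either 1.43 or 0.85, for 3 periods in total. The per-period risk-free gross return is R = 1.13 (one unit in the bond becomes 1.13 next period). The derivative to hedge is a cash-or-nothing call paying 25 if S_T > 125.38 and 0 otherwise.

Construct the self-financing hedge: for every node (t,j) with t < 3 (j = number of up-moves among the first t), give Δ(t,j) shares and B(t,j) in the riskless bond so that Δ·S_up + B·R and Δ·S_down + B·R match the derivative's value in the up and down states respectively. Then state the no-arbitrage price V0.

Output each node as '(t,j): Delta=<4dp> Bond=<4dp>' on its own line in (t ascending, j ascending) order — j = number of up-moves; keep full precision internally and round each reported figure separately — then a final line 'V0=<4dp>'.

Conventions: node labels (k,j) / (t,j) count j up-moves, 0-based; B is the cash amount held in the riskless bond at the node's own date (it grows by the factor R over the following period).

The replicating-portfolio and risk-neutral prices coincide; use p* = (1.13−0.85)/(1.43−0.85) = 0.4828 for the latter.
Expiry values: V(3,0)=0.0000, V(3,1)=25.0000, V(3,2)=25.0000, V(3,3)=25.0000
Node (2,0) S=97.5375: V=(p*·25.0000+(1−p*)·0.0000)/1.13=10.6805; Δ=(25.0000−0.0000)/(139.4786−82.9069)=0.4419; B=V−Δ·S=-32.4229
Node (2,1) S=164.0925: V=(p*·25.0000+(1−p*)·25.0000)/1.13=22.1239; Δ=(25.0000−25.0000)/(234.6523−139.4786)=0.0000; B=V−Δ·S=22.1239
Node (2,2) S=276.0615: V=(p*·25.0000+(1−p*)·25.0000)/1.13=22.1239; Δ=(25.0000−25.0000)/(394.7679−234.6523)=0.0000; B=V−Δ·S=22.1239
Node (1,0) S=114.7500: V=(p*·22.1239+(1−p*)·10.6805)/1.13=14.3406; Δ=(22.1239−10.6805)/(164.0925−97.5375)=0.1719; B=V−Δ·S=-5.3894
Node (1,1) S=193.0500: V=(p*·22.1239+(1−p*)·22.1239)/1.13=19.5787; Δ=(22.1239−22.1239)/(276.0615−164.0925)=0.0000; B=V−Δ·S=19.5787
Node (0,0) S=135.0000: V=(p*·19.5787+(1−p*)·14.3406)/1.13=14.9286; Δ=(19.5787−14.3406)/(193.0500−114.7500)=0.0669; B=V−Δ·S=5.8975
Sanity check at the root: Δ(0,0)·S0 + B(0,0) reproduces V0 = 14.9286.

(0,0): Delta=0.0669 Bond=5.8975
(1,0): Delta=0.1719 Bond=-5.3894
(1,1): Delta=0.0000 Bond=19.5787
(2,0): Delta=0.4419 Bond=-32.4229
(2,1): Delta=0.0000 Bond=22.1239
(2,2): Delta=0.0000 Bond=22.1239
V0=14.9286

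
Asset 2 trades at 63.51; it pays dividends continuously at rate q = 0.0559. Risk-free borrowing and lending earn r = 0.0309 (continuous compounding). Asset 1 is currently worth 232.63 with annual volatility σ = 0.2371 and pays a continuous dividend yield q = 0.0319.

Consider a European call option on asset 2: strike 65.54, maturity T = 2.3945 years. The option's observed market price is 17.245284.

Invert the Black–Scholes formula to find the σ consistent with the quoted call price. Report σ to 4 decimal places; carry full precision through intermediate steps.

sigma = 0.5689

At σ = 0.5689 the Black–Scholes value reproduces the quote:
σ√T = 0.5689·√2.3945 = 0.880326
d₁ = (ln(S/K) + (r−q+σ²/2)T) / (σ√T) = (ln(63.51/65.54) + (0.0309−0.0559+0.5689²/2)·2.3945) / 0.880326 = (-0.031463 + 0.327624) / 0.880326 = 0.336422
d₂ = d₁ − σ√T = 0.336422 − 0.880326 = -0.543904
e^{−rT} = 0.928681
e^{−qT} = 0.874719
N(d₁) = 0.631724,  N(d₂) = 0.293254
V = S·e^{−qT}·N(d₁) − K·e^{−rT}·N(d₂) = 35.094400 − 17.849116 = 17.245284 (equal to the quote); since ∂V/∂σ > 0 for all σ, the implied volatility is unique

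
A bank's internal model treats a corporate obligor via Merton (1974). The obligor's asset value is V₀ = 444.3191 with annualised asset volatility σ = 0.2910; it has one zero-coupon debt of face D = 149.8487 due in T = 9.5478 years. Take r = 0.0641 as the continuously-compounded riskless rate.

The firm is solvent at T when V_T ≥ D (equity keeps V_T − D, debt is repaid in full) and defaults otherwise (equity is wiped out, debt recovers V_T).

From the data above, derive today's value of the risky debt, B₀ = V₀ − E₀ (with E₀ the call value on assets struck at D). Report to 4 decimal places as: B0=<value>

B0=79.4613

With assets at 444.3191 and a single debt payment of 149.8487 at 9.5478 years:
d₁ = [ln(V₀/D) + (r + σ²/2)T] / (σ√T)
   = [ln(444.3191/149.8487) + (0.0641 + 0.5·0.2910²)·9.5478] / (0.2910·√9.5478)
   = [1.086917 + 1.016273] / 0.899176 = 2.339019
d₂ = d₁ − σ√T = 2.339019 − 0.899176 = 1.439843
N(d₁) = 0.990333,  N(d₂) = 0.925044,  e^(−rT) = 0.542258
E₀ = V₀·N(d₁) − D·e^(−rT)·N(d₂)
   = 444.3191·0.990333 − 149.8487·0.542258·0.925044 = 364.857822
B₀ = V₀ − E₀ = 444.3191 − 364.857822 = 79.461278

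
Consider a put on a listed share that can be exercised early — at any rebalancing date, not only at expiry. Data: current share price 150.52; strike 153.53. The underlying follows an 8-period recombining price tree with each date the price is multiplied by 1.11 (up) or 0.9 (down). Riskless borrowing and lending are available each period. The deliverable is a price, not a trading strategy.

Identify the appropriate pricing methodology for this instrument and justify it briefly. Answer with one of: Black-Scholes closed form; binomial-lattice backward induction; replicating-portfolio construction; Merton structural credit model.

Key observation: an American put (K = 153.53, S₀ = 150.52) on a 8-date tree has no closed form — the optimal stopping decision is embedded and must be resolved recursively from expiry.

framework: binomial-lattice backward induction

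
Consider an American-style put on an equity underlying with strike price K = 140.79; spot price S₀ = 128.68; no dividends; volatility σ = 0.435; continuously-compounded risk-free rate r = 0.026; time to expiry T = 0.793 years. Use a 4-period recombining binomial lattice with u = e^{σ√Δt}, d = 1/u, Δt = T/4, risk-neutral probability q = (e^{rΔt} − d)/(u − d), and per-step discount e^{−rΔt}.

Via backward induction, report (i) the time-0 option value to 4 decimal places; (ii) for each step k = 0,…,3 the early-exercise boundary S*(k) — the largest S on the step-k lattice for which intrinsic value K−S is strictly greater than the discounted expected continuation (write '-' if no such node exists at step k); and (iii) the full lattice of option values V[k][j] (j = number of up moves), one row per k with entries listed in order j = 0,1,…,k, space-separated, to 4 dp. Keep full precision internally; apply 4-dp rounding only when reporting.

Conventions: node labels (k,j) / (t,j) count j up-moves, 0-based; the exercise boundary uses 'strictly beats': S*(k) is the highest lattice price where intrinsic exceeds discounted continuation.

Δt=0.19825  u=1.21371  d=0.82392  q=0.46499  discount=0.99486
step 4 (expiry): payoffs max(K−S,0) = 81.4912 53.4369 12.1100 0.0000 0.0000
step 3: (k=3,j=0): S=71.9718, K−S=68.8182, hold=68.0944 ⇒ V=68.8182 exercise | (k=3,j=1): S=106.0217, K−S=34.7683, hold=34.0445 ⇒ V=34.7683 exercise | (k=3,j=2): S=156.1807, K−S=0.0000, hold=6.4457 ⇒ V=6.4457 continue | (k=3,j=3): S=230.0700, K−S=0.0000, hold=0.0000 ⇒ V=0.0000 continue  boundary S*=106.0217
step 2: (k=2,j=0): S=87.3531, K−S=53.4369, hold=52.7130 ⇒ V=53.4369 exercise | (k=2,j=1): S=128.6800, K−S=12.1100, hold=21.4876 ⇒ V=21.4876 continue | (k=2,j=2): S=189.5587, K−S=0.0000, hold=3.4308 ⇒ V=3.4308 continue  boundary S*=87.3531
step 1: (k=1,j=0): S=106.0217, K−S=34.7683, hold=38.3825 ⇒ V=38.3825 continue | (k=1,j=1): S=156.1807, K−S=0.0000, hold=13.0241 ⇒ V=13.0241 continue  boundary S*=-
step 0: (k=0,j=0): S=128.6800, K−S=12.1100, hold=26.4545 ⇒ V=26.4545 continue  boundary S*=-

price = 26.4545
boundary = - - 87.3531 106.0217
tree:
26.4545
38.3825 13.0241
53.4369 21.4876 3.4308
68.8182 34.7683 6.4457 0.0000
81.4912 53.4369 12.1100 0.0000 0.0000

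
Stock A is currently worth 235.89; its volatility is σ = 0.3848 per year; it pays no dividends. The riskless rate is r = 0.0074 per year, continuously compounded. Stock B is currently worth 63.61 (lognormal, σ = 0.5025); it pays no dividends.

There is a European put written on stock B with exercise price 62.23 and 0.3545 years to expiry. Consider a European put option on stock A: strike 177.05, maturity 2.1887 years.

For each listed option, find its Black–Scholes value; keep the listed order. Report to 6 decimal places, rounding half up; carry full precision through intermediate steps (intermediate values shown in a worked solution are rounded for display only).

price(stock B put K=62.23) = 6.725893
price(stock A put K=177.05) = 21.240611

[stock B put K=62.23]
σ√T = 0.5025·√0.3545 = 0.299188
d₁ = (ln(S/K) + (r+σ²/2)T) / (σ√T) = (ln(63.61/62.23) + (0.0074+0.5025²/2)·0.3545) / 0.299188 = (0.021933 + 0.047380) / 0.299188 = 0.231672
d₂ = d₁ − σ√T = 0.231672 − 0.299188 = -0.067516
e^{−rT} = 0.997380
N(−d₁) = 0.408396,  N(−d₂) = 0.526914
price = K·e^{−rT}·N(−d₂) − S·N(−d₁) = 32.703984 − 25.978091 = 6.725893
[stock A put K=177.05]
σ√T = 0.3848·√2.1887 = 0.569283
d₁ = (ln(S/K) + (r+σ²/2)T) / (σ√T) = (ln(235.89/177.05) + (0.0074+0.3848²/2)·2.1887) / 0.569283 = (0.286933 + 0.178238) / 0.569283 = 0.817118
d₂ = d₁ − σ√T = 0.817118 − 0.569283 = 0.247835
e^{−rT} = 0.983934
N(−d₁) = 0.206931,  N(−d₂) = 0.402131
price = K·e^{−rT}·N(−d₂) − S·N(−d₁) = 70.053448 − 48.812837 = 21.240611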